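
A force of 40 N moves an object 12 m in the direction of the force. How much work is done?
W = Fd = 40×12 = 480.0 J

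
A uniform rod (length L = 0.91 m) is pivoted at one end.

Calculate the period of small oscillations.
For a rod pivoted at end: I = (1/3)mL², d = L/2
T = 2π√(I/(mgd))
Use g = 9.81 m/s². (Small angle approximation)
I/m = (1/3)L² = 0.276 m²; d = L/2 = 0.455 m
T = 2π√(I/(mgd)) = 2π√(0.276/(9.81×0.455)) = 1.563 s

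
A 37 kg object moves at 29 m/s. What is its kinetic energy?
KE = ½mv² = ½×37×29² = 15558.5 J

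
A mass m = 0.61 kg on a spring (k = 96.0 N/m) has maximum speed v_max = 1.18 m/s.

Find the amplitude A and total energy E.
½mv²_max = ½kA² → A = v_max√(m/k) = 1.18×√(0.61/96.0) = 0.09406 m = 9.406 cm
E = ½mv²_max = ½×0.61×1.18² = 0.4247 J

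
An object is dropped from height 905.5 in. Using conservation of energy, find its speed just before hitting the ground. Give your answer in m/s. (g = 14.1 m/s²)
mgh = ½mv² → v = √(2gh) = √(2×14.1×23) = 25.47 m/s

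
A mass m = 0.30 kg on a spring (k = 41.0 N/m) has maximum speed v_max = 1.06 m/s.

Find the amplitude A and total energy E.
½mv²_max = ½kA² → A = v_max√(m/k) = 1.06×√(0.3/41.0) = 0.09067 m = 9.067 cm
E = ½mv²_max = ½×0.3×1.06² = 0.1685 J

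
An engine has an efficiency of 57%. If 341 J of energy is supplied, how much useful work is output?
W_out = η × W_in = 0.57 × 341 = 194.37 J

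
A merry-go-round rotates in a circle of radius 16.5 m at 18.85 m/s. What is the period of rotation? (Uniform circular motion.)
T = 2πr/v = 2π×16.5/18.85 = 5.5 s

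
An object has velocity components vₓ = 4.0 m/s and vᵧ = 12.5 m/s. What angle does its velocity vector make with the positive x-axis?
θ = arctan(vᵧ/vₓ) = arctan(12.5/4.0) = 72.26°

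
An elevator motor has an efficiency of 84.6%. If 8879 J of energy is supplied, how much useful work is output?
W_out = η × W_in = 0.846 × 8879 = 7511.6 J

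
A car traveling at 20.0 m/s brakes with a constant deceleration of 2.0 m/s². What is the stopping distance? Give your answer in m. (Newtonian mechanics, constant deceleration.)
d = v₀² / (2a) = 100.0 m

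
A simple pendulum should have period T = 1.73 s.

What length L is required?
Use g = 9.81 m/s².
T = 2π√(L/g) → L = g(T/2π)² = 9.81×(1.73/2π)² = 0.7437 m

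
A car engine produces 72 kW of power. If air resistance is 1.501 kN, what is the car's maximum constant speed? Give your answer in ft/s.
P = Fv → v = P/F = 72000 W / 1501 N = 47.97 m/s = 157.4 ft/s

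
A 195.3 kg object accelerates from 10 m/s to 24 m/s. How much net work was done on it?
W_net = ΔKE = ½m(v₂² − v₁²) = ½×195.3×(24² − 10²) = 46481.4 J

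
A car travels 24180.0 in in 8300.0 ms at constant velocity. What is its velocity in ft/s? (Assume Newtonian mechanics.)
v = d/t (with unit conversion) = 242.8 ft/s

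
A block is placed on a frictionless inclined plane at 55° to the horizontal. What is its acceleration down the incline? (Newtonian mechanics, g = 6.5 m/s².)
a = g sin(θ) = 6.5 × sin(55°) = 6.5 × 0.8192 = 5.32 m/s²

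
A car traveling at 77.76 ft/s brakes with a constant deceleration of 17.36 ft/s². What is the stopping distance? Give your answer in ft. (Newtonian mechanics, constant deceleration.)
d = v₀² / (2a) (with unit conversion) = 174.2 ft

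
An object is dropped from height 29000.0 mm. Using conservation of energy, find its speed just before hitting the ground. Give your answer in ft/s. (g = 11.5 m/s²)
mgh = ½mv² → v = √(2gh) = √(2×11.5×29) = 25.83 m/s = 84.73 ft/s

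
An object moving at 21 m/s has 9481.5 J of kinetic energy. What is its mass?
KE = ½mv² → m = 2KE/v² = 2×9481.5/21² = 43.0 kg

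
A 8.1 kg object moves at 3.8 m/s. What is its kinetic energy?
KE = ½mv² = ½×8.1×3.8² = 58.482 J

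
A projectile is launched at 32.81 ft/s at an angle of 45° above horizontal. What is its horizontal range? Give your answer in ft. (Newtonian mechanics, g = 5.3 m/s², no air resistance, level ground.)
R = v₀² sin(2θ) / g (with unit conversion) = 61.91 ft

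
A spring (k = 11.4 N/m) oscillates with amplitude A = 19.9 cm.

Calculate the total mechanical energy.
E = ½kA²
E = ½kA² = ½×11.4×(0.199)² = 0.2257 J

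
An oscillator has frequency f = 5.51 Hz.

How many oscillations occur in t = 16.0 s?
n = f×t = 5.51×16.0 = 88.16 oscillations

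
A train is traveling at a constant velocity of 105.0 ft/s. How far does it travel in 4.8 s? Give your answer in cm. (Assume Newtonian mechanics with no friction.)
d = vt (with unit conversion) = 15360.0 cm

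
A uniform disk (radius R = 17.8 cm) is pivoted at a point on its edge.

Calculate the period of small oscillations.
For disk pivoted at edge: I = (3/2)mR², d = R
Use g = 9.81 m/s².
I/m = (3/2)R² = 0.04753 m²; d = R = 0.178 m
T = 2π√((3/2)R²/(gR)) = 2π√(3R/(2g)) = 1.037 s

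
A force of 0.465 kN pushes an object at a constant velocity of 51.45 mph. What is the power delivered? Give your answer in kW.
P = Fv = 465 N × 23 m/s = 1.07e+04 W = 10.7 kW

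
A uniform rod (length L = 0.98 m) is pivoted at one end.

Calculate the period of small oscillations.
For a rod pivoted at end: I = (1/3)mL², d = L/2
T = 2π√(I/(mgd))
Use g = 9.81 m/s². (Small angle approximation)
I/m = (1/3)L² = 0.3201 m²; d = L/2 = 0.49 m
T = 2π√(I/(mgd)) = 2π√(0.3201/(9.81×0.49)) = 1.621 s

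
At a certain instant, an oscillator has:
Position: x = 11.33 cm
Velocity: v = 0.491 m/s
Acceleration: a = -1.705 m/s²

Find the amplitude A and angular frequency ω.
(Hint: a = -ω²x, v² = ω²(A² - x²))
a = −ω²x → ω = √(|a|/x) = √(1.705/0.1133) = 3.879 rad/s
v² = ω²(A² − x²) → A = √(x² + v²/ω²) = √(0.1133² + 0.491²/3.879²) = 0.1699 m = 16.99 cm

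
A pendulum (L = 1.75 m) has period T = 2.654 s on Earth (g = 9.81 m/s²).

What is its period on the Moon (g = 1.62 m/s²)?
T = 2π√(L/g), so T_moon/T_earth = √(g_earth/g_moon)
T_moon = 2π√(1.75/1.62) = 6.53 s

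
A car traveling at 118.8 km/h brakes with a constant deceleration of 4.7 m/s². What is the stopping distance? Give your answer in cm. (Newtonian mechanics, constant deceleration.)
d = v₀² / (2a) (with unit conversion) = 11590.0 cm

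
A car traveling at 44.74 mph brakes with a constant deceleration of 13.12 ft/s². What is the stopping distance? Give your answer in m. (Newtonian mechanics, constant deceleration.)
d = v₀² / (2a) (with unit conversion) = 50.02 m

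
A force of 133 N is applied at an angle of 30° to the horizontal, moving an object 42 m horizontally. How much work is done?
W = Fd cosθ = 133×42×cos(30°) = 4837.6 J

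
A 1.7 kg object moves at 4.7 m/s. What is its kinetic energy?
KE = ½mv² = ½×1.7×4.7² = 18.7765 J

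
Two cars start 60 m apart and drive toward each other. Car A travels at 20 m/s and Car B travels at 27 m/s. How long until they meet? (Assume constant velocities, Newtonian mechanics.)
Combined speed: v_combined = 20 + 27 = 47 m/s
Time to meet: t = d/47 = 60/47 = 1.28 s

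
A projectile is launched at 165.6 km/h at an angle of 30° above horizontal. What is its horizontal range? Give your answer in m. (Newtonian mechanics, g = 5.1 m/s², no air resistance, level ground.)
R = v₀² sin(2θ) / g (with unit conversion) = 359.3 m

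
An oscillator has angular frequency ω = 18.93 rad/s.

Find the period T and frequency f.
T = 2π/ω = 2π/18.93 = 0.3319 s; f = ω/2π = 3.013 Hz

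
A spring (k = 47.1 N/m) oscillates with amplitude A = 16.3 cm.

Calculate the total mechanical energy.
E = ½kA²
E = ½kA² = ½×47.1×(0.163)² = 0.6257 J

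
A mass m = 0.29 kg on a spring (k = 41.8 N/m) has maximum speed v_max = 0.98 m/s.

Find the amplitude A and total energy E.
½mv²_max = ½kA² → A = v_max√(m/k) = 0.98×√(0.29/41.8) = 0.08163 m = 8.163 cm
E = ½mv²_max = ½×0.29×0.98² = 0.1393 J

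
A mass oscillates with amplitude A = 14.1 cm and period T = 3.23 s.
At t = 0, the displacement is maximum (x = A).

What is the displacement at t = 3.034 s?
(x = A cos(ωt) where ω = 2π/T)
ω = 2π/T = 2π/3.23 = 1.945 rad/s
x = A cos(ωt) = 14.1×cos(1.945×3.034) = 13.09 cm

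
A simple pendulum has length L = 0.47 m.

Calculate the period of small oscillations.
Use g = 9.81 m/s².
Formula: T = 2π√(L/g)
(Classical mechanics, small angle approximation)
T = 2π√(L/g) = 2π√(0.47/9.81) = 1.375 s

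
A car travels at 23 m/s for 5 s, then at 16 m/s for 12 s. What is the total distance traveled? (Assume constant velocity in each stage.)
d₁ = v₁t₁ = 23 × 5 = 115 m
d₂ = v₂t₂ = 16 × 12 = 192 m
d_total = 115 + 192 = 307 m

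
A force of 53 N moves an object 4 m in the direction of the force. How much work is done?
W = Fd = 53×4 = 212.0 J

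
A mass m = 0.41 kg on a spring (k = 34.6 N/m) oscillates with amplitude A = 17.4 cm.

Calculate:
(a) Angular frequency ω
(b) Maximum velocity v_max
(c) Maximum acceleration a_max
ω = √(k/m) = √(34.6/0.41) = 9.186 rad/s
v_max = ωA = 9.186×0.174 = 1.598 m/s
a_max = ω²A = 9.186²×0.174 = 14.68 m/s²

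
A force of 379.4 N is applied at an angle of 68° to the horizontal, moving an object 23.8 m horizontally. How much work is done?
W = Fd cosθ = 379.4×23.8×cos(68°) = 3382.6 J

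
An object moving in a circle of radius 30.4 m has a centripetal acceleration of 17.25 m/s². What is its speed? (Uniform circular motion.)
v = √(a_c × r) = √(17.25 × 30.4) = 22.9 m/s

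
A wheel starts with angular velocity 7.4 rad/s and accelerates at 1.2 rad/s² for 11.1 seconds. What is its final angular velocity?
ω = ω₀ + αt = 7.4 + 1.2 × 11.1 = 20.72 rad/s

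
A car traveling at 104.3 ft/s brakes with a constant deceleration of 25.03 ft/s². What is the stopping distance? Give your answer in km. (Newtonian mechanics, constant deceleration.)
d = v₀² / (2a) (with unit conversion) = 0.06624 km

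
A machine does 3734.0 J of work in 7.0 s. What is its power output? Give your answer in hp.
P = W/t = 3734 J / 7 s = 533.4 W = 0.7153 hp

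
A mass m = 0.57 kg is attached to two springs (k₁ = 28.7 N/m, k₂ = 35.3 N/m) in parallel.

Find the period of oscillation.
k_eq = k₁+k₂ = 64 N/m
T = 2π√(m/k_eq) = 2π√(0.57/64) = 0.593 s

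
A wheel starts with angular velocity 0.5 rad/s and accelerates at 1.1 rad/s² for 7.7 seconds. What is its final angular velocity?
ω = ω₀ + αt = 0.5 + 1.1 × 7.7 = 8.97 rad/s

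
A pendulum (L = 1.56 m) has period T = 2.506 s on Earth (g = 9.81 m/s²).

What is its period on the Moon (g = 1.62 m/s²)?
T = 2π√(L/g), so T_moon/T_earth = √(g_earth/g_moon)
T_moon = 2π√(1.56/1.62) = 6.166 s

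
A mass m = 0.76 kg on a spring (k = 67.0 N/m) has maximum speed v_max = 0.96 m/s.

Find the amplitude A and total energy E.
½mv²_max = ½kA² → A = v_max√(m/k) = 0.96×√(0.76/67.0) = 0.1022 m = 10.22 cm
E = ½mv²_max = ½×0.76×0.96² = 0.3502 J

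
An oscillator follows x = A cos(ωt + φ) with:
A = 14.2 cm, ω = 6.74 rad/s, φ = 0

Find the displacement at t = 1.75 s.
x = A cos(ωt + φ) = 14.2×cos(6.74×1.75 + 0) = 10.18 cm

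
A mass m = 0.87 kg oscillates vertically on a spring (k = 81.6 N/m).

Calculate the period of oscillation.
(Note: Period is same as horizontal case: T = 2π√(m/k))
T = 2π√(m/k) = 2π√(0.87/81.6) = 0.6488 s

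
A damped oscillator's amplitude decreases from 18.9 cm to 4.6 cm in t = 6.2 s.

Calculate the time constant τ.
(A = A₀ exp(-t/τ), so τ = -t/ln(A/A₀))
A/A₀ = 4.6/18.9 = 0.2434; ln(A/A₀) = -1.413
τ = −t/ln(A/A₀) = −6.2/-1.413 = 4.387 s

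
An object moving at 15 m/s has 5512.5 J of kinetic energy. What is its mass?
KE = ½mv² → m = 2KE/v² = 2×5512.5/15² = 49.0 kg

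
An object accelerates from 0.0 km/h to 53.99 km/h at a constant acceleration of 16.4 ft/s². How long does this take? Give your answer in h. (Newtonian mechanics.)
t = (v - v₀)/a (with unit conversion) = 0.0008334 h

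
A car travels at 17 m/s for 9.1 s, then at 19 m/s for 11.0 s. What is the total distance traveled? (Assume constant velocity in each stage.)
d₁ = v₁t₁ = 17 × 9.1 = 154.7 m
d₂ = v₂t₂ = 19 × 11.0 = 209 m
d_total = 154.7 + 209 = 363.7 m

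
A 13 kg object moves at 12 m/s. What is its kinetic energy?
KE = ½mv² = ½×13×12² = 936.0 J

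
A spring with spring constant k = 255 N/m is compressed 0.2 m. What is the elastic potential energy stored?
PE = ½kx² = ½×255×0.2² = 5.1 J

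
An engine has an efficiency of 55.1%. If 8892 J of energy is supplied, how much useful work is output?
W_out = η × W_in = 0.551 × 8892 = 4899.5 J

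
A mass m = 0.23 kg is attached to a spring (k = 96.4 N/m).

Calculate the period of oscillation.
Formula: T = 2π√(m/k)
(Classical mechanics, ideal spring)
T = 2π√(m/k) = 2π√(0.23/96.4) = 0.3069 s; f = 1/T = 3.258 Hz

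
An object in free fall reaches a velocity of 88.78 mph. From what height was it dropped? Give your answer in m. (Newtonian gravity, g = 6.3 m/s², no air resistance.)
h = v²/(2g) (with unit conversion) = 125.0 m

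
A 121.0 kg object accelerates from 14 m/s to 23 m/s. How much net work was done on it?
W_net = ΔKE = ½m(v₂² − v₁²) = ½×121.0×(23² − 14²) = 20146.5 J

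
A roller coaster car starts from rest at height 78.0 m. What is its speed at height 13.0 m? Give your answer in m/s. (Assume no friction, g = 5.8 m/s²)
mgh₁ = ½mv₂² + mgh₂ → v₂ = √(2g(h₁−h₂)) = √(2×5.8×(78−13)) = 27.46 m/s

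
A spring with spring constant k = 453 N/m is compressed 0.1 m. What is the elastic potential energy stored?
PE = ½kx² = ½×453×0.1² = 2.265 J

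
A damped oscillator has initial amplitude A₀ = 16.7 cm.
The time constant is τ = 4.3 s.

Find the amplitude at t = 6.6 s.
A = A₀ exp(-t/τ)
A = A₀ exp(−t/τ) = 16.7×exp(−6.6/4.3) = 3.599 cm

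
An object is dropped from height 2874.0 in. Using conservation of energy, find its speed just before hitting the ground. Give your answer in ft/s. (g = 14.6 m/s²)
mgh = ½mv² → v = √(2gh) = √(2×14.6×73) = 46.17 m/s = 151.5 ft/s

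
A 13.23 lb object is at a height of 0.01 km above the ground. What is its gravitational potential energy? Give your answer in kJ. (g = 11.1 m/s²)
PE = mgh = 6.001 kg × 11.1 m/s² × 10 m = 666.1 J = 0.6661 kJ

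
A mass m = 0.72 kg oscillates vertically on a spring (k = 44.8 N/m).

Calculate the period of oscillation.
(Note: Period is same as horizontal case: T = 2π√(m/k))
T = 2π√(m/k) = 2π√(0.72/44.8) = 0.7965 s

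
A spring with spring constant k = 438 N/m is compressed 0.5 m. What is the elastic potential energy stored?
PE = ½kx² = ½×438×0.5² = 54.75 J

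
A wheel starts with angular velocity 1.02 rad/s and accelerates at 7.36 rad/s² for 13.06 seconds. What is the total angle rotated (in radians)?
θ = ω₀t + ½αt² = 1.02×13.06 + ½×7.36×13.06² = 641.0 rad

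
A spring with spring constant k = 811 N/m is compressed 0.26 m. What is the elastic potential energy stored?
PE = ½kx² = ½×811×0.26² = 27.41 J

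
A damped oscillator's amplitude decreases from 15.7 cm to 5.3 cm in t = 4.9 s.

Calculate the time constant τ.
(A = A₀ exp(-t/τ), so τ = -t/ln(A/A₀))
A/A₀ = 5.3/15.7 = 0.3376; ln(A/A₀) = -1.086
τ = −t/ln(A/A₀) = −4.9/-1.086 = 4.512 s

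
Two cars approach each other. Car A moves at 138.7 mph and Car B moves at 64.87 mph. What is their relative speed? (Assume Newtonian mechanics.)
v_rel = v_A + v_B = 138.7 + 64.87 = 203.6 mph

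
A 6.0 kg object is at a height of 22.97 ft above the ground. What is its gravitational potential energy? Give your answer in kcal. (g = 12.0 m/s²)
PE = mgh = 6 kg × 12.0 m/s² × 7.001 m = 504.1 J = 0.1205 kcal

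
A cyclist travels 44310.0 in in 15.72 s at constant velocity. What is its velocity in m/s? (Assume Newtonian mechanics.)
v = d/t (with unit conversion) = 71.6 m/s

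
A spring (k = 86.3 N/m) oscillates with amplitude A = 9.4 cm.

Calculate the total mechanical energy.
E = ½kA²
E = ½kA² = ½×86.3×(0.094)² = 0.3813 J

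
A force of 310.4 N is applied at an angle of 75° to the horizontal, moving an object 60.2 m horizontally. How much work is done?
W = Fd cosθ = 310.4×60.2×cos(75°) = 4836.3 J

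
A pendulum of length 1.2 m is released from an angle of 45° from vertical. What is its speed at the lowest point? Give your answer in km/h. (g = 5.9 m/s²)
h = L(1 − cosθ) = 1.2×(1 − cos45°) = 0.3515 m
v = √(2gh) = √(2×5.9×0.3515) = 2.037 m/s = 7.331 km/h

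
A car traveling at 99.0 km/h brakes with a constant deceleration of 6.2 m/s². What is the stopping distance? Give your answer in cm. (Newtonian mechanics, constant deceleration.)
d = v₀² / (2a) (with unit conversion) = 6099.0 cm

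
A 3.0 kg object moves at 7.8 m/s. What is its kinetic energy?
KE = ½mv² = ½×3.0×7.8² = 91.26 J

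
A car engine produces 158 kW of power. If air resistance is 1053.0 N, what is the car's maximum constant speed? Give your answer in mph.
P = Fv → v = P/F = 158000 W / 1053 N = 150 m/s = 335.6 mph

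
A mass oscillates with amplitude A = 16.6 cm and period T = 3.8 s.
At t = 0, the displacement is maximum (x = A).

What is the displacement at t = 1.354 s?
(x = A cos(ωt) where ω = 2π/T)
ω = 2π/T = 2π/3.8 = 1.653 rad/s
x = A cos(ωt) = 16.6×cos(1.653×1.354) = -10.28 cm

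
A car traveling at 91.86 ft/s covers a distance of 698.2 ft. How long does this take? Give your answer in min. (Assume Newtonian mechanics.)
t = d/v (with unit conversion) = 0.1267 min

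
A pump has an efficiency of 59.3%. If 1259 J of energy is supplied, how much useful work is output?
W_out = η × W_in = 0.593 × 1259 = 746.59 J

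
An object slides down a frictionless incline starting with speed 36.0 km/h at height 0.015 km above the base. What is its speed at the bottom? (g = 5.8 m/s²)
½mv₀² + mgh = ½mv² → v = √(v₀² + 2gh) = √(10² + 2×5.8×15) = 16.55 m/s = 59.59 km/h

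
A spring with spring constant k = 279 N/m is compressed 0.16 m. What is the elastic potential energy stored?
PE = ½kx² = ½×279×0.16² = 3.571 J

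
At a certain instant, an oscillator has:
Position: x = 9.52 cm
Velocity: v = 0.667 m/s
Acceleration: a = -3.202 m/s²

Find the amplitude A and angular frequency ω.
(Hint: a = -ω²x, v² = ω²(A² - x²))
a = −ω²x → ω = √(|a|/x) = √(3.202/0.0952) = 5.8 rad/s
v² = ω²(A² − x²) → A = √(x² + v²/ω²) = √(0.0952² + 0.667²/5.8²) = 0.1493 m = 14.93 cm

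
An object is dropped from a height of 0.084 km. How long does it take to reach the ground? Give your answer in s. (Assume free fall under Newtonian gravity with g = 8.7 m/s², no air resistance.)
t = √(2h/g) (with unit conversion) = 4.394 s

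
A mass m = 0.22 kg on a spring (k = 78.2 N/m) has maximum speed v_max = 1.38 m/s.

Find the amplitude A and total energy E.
½mv²_max = ½kA² → A = v_max√(m/k) = 1.38×√(0.22/78.2) = 0.0732 m = 7.32 cm
E = ½mv²_max = ½×0.22×1.38² = 0.2095 J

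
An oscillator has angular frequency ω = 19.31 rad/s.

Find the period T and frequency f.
T = 2π/ω = 2π/19.31 = 0.3254 s; f = ω/2π = 3.073 Hz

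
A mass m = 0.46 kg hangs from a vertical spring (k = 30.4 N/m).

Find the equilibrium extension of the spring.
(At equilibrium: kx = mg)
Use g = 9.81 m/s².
x_eq = mg/k = 0.46×9.81/30.4 = 0.1484 m = 14.84 cm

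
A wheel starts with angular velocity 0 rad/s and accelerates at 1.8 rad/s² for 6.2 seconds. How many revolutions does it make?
θ = ω₀t + ½αt² = 0×6.2 + ½×1.8×6.2² = 34.6 rad
Revolutions = θ/(2π) = 34.6/(2π) = 5.51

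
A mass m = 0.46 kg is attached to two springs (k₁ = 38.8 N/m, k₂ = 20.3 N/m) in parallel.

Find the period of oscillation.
k_eq = k₁+k₂ = 59.1 N/m
T = 2π√(m/k_eq) = 2π√(0.46/59.1) = 0.5543 s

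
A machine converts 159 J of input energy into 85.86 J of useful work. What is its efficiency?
η = W_out/W_in = 85.86/159 = 0.54 = 54.0%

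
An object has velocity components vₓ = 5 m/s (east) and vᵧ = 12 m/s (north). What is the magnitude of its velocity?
|v| = √(vₓ² + vᵧ²) = √(5² + 12²) = √(169) = 13.0 m/s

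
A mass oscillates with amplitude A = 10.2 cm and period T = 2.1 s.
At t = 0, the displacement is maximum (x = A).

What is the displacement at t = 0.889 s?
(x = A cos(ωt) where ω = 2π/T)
ω = 2π/T = 2π/2.1 = 2.992 rad/s
x = A cos(ωt) = 10.2×cos(2.992×0.889) = -9.039 cm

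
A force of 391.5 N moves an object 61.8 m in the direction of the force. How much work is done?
W = Fd = 391.5×61.8 = 24195.0 J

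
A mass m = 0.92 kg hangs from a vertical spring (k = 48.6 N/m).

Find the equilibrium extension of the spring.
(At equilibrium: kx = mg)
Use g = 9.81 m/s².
x_eq = mg/k = 0.92×9.81/48.6 = 0.1857 m = 18.57 cm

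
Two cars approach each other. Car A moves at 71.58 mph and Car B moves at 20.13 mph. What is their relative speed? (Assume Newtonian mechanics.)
v_rel = v_A + v_B = 71.58 + 20.13 = 91.71 mph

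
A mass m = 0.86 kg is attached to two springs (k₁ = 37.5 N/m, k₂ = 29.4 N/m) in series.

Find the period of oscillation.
k_eq = k₁k₂/(k₁+k₂) = 16.48 N/m
T = 2π√(m/k_eq) = 2π√(0.86/16.48) = 1.435 s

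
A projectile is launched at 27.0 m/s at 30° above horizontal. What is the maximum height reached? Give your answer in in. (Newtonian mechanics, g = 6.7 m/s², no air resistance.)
H = v₀²sin²(θ)/(2g) (with unit conversion) = 535.5 in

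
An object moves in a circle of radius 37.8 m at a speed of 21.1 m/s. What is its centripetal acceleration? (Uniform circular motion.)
a_c = v²/r = 21.1²/37.8 = 445.21/37.8 = 11.78 m/s²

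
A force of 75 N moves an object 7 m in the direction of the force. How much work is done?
W = Fd = 75×7 = 525.0 J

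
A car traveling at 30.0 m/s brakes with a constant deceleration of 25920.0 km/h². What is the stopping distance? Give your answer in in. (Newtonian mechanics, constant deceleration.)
d = v₀² / (2a) (with unit conversion) = 8858.0 in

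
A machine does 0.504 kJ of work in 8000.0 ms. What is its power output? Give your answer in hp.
P = W/t = 504 J / 8 s = 63 W = 0.08448 hp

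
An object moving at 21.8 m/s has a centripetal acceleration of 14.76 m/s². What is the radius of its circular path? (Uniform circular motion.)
r = v²/a_c = 21.8²/14.76 = 32.2 m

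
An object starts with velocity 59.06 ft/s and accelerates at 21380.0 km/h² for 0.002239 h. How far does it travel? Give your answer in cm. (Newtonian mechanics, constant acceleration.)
d = v₀t + ½at² (with unit conversion) = 19870.0 cm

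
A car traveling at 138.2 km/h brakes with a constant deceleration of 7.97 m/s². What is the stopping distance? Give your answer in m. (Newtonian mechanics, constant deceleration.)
d = v₀² / (2a) (with unit conversion) = 92.45 m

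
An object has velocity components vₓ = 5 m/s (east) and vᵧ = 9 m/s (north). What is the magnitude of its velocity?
|v| = √(vₓ² + vᵧ²) = √(5² + 9²) = √(106) = 10.3 m/s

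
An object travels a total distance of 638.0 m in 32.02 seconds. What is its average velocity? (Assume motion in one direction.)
v_avg = Δd / Δt = 638.0 / 32.02 = 19.93 m/s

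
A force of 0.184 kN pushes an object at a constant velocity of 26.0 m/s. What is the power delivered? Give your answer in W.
P = Fv = 184 N × 26 m/s = 4784 W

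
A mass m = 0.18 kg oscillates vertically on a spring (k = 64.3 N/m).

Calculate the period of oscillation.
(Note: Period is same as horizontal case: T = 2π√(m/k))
T = 2π√(m/k) = 2π√(0.18/64.3) = 0.3324 s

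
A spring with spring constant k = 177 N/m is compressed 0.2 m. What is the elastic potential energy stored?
PE = ½kx² = ½×177×0.2² = 3.54 J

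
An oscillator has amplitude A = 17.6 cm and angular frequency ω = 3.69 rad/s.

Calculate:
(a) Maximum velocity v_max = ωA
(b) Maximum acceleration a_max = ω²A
v_max = ωA = 3.69×0.176 = 0.6494 m/s
a_max = ω²A = 3.69²×0.176 = 2.396 m/s²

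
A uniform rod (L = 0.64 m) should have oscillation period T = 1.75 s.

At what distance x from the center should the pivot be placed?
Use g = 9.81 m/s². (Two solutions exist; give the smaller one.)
T = 2π√((L²/12 + x²)/(gx)). Let c = T²g/(4π²) = 0.761.
x² − cx + L²/12 = 0 → x = (c − √(c² − L²/3))/2 = 0.04786 m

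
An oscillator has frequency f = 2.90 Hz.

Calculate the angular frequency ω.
ω = 2πf = 2π×2.9 = 18.22 rad/s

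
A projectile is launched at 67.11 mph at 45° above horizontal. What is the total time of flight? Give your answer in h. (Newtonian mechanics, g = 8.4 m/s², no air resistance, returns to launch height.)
T = 2v₀sin(θ)/g (with unit conversion) = 0.001403 h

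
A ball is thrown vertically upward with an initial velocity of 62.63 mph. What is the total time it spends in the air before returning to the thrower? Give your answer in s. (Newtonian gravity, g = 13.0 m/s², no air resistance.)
t_total = 2v₀/g (with unit conversion) = 4.307 s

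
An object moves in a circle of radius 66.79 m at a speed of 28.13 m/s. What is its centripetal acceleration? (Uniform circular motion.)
a_c = v²/r = 28.13²/66.79 = 791.297/66.79 = 11.85 m/s²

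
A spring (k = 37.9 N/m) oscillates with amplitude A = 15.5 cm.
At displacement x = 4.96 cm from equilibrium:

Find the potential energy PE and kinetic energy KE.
E_total = ½kA² = ½×37.9×(0.155)² = 0.4553 J
PE = ½kx² = ½×37.9×(0.0496)² = 0.04662 J
KE = E_total − PE = 0.4087 J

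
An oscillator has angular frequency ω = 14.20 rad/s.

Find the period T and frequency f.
T = 2π/ω = 2π/14.2 = 0.4425 s; f = ω/2π = 2.26 Hz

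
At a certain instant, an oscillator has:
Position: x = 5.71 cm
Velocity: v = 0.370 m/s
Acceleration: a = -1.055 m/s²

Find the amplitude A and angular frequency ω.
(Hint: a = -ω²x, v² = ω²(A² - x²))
a = −ω²x → ω = √(|a|/x) = √(1.055/0.0571) = 4.298 rad/s
v² = ω²(A² − x²) → A = √(x² + v²/ω²) = √(0.0571² + 0.37²/4.298²) = 0.1033 m = 10.33 cm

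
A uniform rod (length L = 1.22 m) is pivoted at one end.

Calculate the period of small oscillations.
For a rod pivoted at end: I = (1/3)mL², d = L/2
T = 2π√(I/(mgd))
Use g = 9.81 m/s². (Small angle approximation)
I/m = (1/3)L² = 0.4961 m²; d = L/2 = 0.61 m
T = 2π√(I/(mgd)) = 2π√(0.4961/(9.81×0.61)) = 1.809 s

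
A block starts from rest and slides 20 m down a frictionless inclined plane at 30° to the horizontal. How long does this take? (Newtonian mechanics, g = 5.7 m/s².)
a = g sin(θ) = 5.7 × sin(30°) = 2.85 m/s²
t = √(2d/a) = √(2 × 20 / 2.85) = 3.75 s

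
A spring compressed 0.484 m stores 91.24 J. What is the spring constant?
PE = ½kx² → k = 2PE/x² = 2×91.24/0.484² = 779.0 N/m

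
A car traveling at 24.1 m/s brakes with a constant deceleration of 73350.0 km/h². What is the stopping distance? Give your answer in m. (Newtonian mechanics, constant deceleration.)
d = v₀² / (2a) (with unit conversion) = 51.31 m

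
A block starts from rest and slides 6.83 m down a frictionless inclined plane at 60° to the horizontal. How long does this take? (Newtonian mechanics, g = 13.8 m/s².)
a = g sin(θ) = 13.8 × sin(60°) = 11.95 m/s²
t = √(2d/a) = √(2 × 6.83 / 11.95) = 1.07 s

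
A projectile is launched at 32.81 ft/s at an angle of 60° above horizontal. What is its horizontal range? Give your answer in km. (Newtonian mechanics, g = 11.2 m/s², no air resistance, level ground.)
R = v₀² sin(2θ) / g (with unit conversion) = 0.007733 km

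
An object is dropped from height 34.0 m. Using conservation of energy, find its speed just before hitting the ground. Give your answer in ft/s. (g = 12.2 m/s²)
mgh = ½mv² → v = √(2gh) = √(2×12.2×34) = 28.8 m/s = 94.5 ft/s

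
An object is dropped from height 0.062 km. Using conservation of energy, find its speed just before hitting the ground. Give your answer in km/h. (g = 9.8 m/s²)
mgh = ½mv² → v = √(2gh) = √(2×9.8×62) = 34.86 m/s = 125.5 km/h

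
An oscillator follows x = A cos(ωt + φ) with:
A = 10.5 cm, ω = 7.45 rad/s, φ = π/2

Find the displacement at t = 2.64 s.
x = A cos(ωt + φ) = 10.5×cos(7.45×2.64 + π/2) = -7.666 cm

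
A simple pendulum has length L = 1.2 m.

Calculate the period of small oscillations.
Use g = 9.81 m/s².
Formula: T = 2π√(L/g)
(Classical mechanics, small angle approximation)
T = 2π√(L/g) = 2π√(1.2/9.81) = 2.198 s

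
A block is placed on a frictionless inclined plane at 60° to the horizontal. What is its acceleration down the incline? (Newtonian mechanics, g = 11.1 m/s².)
a = g sin(θ) = 11.1 × sin(60°) = 11.1 × 0.866 = 9.61 m/s²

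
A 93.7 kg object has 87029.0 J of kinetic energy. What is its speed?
KE = ½mv² → v = √(2KE/m) = √(2×87029.0/93.7) = 43.1 m/s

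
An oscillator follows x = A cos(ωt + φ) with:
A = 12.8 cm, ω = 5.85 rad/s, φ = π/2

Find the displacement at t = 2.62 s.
x = A cos(ωt + φ) = 12.8×cos(5.85×2.62 + π/2) = -4.759 cm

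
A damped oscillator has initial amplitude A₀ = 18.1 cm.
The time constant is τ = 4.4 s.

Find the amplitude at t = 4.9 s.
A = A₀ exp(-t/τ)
A = A₀ exp(−t/τ) = 18.1×exp(−4.9/4.4) = 5.943 cm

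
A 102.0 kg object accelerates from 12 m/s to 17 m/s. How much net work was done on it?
W_net = ΔKE = ½m(v₂² − v₁²) = ½×102.0×(17² − 12²) = 7395.0 J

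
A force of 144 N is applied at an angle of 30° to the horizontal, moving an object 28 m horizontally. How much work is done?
W = Fd cosθ = 144×28×cos(30°) = 3491.8 J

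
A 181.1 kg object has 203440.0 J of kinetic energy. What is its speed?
KE = ½mv² → v = √(2KE/m) = √(2×203440.0/181.1) = 47.4 m/s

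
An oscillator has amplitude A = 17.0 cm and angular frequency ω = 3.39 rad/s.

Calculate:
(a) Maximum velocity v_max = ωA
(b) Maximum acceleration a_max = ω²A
v_max = ωA = 3.39×0.17 = 0.5763 m/s
a_max = ω²A = 3.39²×0.17 = 1.954 m/s²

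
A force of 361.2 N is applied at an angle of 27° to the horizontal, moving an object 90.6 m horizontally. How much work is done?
W = Fd cosθ = 361.2×90.6×cos(27°) = 29158.0 J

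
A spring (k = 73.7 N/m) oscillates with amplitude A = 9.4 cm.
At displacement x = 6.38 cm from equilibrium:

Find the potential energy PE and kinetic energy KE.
E_total = ½kA² = ½×73.7×(0.094)² = 0.3256 J
PE = ½kx² = ½×73.7×(0.0638)² = 0.15 J
KE = E_total − PE = 0.1756 J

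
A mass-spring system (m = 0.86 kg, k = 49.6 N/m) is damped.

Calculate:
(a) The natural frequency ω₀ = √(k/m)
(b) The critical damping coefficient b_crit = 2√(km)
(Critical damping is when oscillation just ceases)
ω₀ = √(k/m) = √(49.6/0.86) = 7.594 rad/s
b_crit = 2√(km) = 2√(49.6×0.86) = 13.06 kg/s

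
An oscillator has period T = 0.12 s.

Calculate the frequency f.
f = 1/T = 1/0.12 = 8.333 Hz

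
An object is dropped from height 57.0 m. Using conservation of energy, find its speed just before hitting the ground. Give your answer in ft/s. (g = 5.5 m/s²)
mgh = ½mv² → v = √(2gh) = √(2×5.5×57) = 25.04 m/s = 82.15 ft/s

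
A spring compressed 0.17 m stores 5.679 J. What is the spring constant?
PE = ½kx² → k = 2PE/x² = 2×5.679/0.17² = 393.0 N/m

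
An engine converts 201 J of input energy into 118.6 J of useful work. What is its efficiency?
η = W_out/W_in = 118.6/201 = 0.59 = 59.0%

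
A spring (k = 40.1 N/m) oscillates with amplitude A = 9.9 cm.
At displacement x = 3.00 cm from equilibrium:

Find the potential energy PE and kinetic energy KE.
E_total = ½kA² = ½×40.1×(0.099)² = 0.1965 J
PE = ½kx² = ½×40.1×(0.03)² = 0.01804 J
KE = E_total − PE = 0.1785 J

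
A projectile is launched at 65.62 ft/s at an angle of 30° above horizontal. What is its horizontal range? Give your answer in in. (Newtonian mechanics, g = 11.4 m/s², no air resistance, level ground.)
R = v₀² sin(2θ) / g (with unit conversion) = 1196.0 in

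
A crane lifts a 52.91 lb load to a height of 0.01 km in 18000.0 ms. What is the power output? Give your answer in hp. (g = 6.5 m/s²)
W = mgh = 24×6.5×10 = 1560 J
P = W/t = 1560/18 = 86.67 W = 0.1162 hp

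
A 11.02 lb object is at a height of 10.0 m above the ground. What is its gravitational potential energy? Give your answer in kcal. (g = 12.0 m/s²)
PE = mgh = 4.999 kg × 12.0 m/s² × 10 m = 599.8 J = 0.1434 kcal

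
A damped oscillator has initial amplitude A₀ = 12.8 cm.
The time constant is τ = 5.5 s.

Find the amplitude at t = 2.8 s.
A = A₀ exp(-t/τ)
A = A₀ exp(−t/τ) = 12.8×exp(−2.8/5.5) = 7.693 cm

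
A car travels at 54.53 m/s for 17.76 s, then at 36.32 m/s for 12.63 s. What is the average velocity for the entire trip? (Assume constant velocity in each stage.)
d₁ = v₁t₁ = 54.53 × 17.76 = 968.453 m
d₂ = v₂t₂ = 36.32 × 12.63 = 458.722 m
d_total = 1427.17 m, t_total = 30.39 s
v_avg = d_total/t_total = 1427.17/30.39 = 46.96 m/s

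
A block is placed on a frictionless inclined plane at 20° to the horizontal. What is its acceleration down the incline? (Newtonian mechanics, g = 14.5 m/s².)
a = g sin(θ) = 14.5 × sin(20°) = 14.5 × 0.342 = 4.96 m/s²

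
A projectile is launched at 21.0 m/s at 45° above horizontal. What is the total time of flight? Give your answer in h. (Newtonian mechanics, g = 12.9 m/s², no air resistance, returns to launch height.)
T = 2v₀sin(θ)/g (with unit conversion) = 0.0006395 h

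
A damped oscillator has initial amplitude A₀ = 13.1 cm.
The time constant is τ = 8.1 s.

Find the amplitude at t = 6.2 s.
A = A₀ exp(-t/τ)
A = A₀ exp(−t/τ) = 13.1×exp(−6.2/8.1) = 6.093 cm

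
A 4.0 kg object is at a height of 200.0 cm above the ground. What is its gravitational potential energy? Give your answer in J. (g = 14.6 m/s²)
PE = mgh = 4 kg × 14.6 m/s² × 2 m = 116.8 J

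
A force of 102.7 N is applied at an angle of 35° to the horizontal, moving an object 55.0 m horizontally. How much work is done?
W = Fd cosθ = 102.7×55.0×cos(35°) = 4627.0 J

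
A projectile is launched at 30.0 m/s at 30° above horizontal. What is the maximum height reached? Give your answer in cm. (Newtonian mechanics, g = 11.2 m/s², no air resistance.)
H = v₀²sin²(θ)/(2g) (with unit conversion) = 1004.0 cm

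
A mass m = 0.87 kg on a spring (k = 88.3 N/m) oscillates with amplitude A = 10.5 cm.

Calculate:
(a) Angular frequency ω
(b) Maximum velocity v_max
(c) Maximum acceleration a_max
ω = √(k/m) = √(88.3/0.87) = 10.07 rad/s
v_max = ωA = 10.07×0.105 = 1.058 m/s
a_max = ω²A = 10.07²×0.105 = 10.66 m/s²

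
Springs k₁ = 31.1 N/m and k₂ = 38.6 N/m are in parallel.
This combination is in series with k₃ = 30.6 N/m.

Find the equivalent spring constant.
k₁₂ = k₁ + k₂ = 69.7 N/m (parallel)
1/k_eq = 1/k₁₂ + 1/k₃ → k_eq = 21.26 N/m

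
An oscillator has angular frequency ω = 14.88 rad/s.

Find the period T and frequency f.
T = 2π/ω = 2π/14.88 = 0.4223 s; f = ω/2π = 2.368 Hz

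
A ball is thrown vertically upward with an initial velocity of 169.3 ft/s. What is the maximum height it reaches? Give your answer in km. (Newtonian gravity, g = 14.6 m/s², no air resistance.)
h_max = v₀²/(2g) (with unit conversion) = 0.09119 km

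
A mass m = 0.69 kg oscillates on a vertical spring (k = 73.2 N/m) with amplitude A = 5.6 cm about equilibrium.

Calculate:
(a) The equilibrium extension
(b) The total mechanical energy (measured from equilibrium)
x_eq = mg/k = 0.69×9.81/73.2 = 0.09247 m = 9.247 cm
E = ½kA² = ½×73.2×(0.056)² = 0.1148 J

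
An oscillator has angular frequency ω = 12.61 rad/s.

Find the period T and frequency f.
T = 2π/ω = 2π/12.61 = 0.4983 s; f = ω/2π = 2.007 Hz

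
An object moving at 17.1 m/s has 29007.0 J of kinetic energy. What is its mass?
KE = ½mv² → m = 2KE/v² = 2×29007.0/17.1² = 198.4 kg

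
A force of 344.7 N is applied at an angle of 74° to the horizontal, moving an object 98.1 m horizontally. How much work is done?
W = Fd cosθ = 344.7×98.1×cos(74°) = 9320.7 J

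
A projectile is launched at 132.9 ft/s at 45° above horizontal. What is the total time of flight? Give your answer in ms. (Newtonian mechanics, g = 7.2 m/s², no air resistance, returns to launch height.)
T = 2v₀sin(θ)/g (with unit conversion) = 7957.0 ms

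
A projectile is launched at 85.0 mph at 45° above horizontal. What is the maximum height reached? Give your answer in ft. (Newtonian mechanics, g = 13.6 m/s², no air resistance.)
H = v₀²sin²(θ)/(2g) (with unit conversion) = 87.08 ft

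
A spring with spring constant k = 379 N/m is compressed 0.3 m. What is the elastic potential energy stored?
PE = ½kx² = ½×379×0.3² = 17.05 J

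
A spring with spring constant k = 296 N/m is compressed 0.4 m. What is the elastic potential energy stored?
PE = ½kx² = ½×296×0.4² = 23.68 J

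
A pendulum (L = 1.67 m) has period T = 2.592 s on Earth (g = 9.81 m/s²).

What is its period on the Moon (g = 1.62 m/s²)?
T = 2π√(L/g), so T_moon/T_earth = √(g_earth/g_moon)
T_moon = 2π√(1.67/1.62) = 6.379 s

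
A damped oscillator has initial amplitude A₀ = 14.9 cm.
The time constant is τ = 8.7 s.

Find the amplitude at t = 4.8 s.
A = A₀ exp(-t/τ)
A = A₀ exp(−t/τ) = 14.9×exp(−4.8/8.7) = 8.582 cm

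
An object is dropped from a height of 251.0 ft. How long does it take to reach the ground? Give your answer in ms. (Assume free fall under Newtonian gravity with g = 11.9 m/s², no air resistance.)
t = √(2h/g) (with unit conversion) = 3586.0 ms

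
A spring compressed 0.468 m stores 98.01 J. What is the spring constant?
PE = ½kx² → k = 2PE/x² = 2×98.01/0.468² = 895.0 N/m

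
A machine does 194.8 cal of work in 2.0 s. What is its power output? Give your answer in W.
P = W/t = 815 J / 2 s = 407.5 W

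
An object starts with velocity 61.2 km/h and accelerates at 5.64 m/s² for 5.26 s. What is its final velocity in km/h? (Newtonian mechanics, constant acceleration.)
v = v₀ + at (with unit conversion) = 168.0 km/h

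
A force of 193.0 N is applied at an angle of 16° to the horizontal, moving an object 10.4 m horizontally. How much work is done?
W = Fd cosθ = 193.0×10.4×cos(16°) = 1929.4 J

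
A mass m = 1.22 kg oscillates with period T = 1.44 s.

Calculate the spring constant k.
T = 2π√(m/k) → k = m(2π/T)² = 1.22×(2π/1.44)² = 23.23 N/m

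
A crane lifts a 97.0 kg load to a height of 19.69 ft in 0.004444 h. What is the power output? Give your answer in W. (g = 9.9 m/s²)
W = mgh = 97×9.9×6.002 = 5763 J
P = W/t = 5763/16 = 360.2 W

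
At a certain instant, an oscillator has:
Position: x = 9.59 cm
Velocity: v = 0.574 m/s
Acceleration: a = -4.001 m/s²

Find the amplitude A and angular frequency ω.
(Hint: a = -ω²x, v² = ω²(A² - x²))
a = −ω²x → ω = √(|a|/x) = √(4.001/0.0959) = 6.459 rad/s
v² = ω²(A² − x²) → A = √(x² + v²/ω²) = √(0.0959² + 0.574²/6.459²) = 0.1307 m = 13.07 cm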